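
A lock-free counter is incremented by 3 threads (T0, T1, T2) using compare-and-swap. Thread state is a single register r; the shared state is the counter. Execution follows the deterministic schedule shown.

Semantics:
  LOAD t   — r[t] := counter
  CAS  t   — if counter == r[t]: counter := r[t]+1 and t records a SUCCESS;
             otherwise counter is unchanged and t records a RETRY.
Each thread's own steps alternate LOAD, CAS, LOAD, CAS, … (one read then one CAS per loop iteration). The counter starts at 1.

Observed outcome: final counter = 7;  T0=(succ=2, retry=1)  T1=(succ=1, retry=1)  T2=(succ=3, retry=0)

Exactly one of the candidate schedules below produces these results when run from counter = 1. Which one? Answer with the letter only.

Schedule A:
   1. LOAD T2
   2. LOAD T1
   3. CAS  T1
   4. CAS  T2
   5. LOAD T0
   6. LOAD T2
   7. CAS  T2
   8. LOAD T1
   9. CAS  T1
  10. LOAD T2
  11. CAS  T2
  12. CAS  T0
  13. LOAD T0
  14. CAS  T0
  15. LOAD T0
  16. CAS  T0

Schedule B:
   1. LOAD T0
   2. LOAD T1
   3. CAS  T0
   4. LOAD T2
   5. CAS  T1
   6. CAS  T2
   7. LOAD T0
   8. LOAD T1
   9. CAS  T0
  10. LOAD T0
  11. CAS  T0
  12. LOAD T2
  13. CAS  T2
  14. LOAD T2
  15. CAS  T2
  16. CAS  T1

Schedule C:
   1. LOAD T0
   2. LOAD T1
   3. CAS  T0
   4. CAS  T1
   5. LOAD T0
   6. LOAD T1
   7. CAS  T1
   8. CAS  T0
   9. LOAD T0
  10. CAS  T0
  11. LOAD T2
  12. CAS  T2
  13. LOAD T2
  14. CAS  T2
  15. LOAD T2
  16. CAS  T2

C

Simulating candidate C:
[1] T0.load  rd  (counter 1, T0.r 1)
[2] T1.load  rd  (counter 1, T1.r 1)
[3] T0.cas  hit  (counter 2, T0.r 1)
[4] T1.cas  miss  (counter 2, T1.r 1)
[5] T0.load  rd  (counter 2, T0.r 2)
[6] T1.load  rd  (counter 2, T1.r 2)
[7] T1.cas  hit  (counter 3, T1.r 2)
[8] T0.cas  miss  (counter 3, T0.r 2)
[9] T0.load  rd  (counter 3, T0.r 3)
[10] T0.cas  hit  (counter 4, T0.r 3)
[11] T2.load  rd  (counter 4, T2.r 4)
[12] T2.cas  hit  (counter 5, T2.r 4)
[13] T2.load  rd  (counter 5, T2.r 5)
[14] T2.cas  hit  (counter 6, T2.r 5)
[15] T2.load  rd  (counter 6, T2.r 6)
[16] T2.cas  hit  (counter 7, T2.r 6)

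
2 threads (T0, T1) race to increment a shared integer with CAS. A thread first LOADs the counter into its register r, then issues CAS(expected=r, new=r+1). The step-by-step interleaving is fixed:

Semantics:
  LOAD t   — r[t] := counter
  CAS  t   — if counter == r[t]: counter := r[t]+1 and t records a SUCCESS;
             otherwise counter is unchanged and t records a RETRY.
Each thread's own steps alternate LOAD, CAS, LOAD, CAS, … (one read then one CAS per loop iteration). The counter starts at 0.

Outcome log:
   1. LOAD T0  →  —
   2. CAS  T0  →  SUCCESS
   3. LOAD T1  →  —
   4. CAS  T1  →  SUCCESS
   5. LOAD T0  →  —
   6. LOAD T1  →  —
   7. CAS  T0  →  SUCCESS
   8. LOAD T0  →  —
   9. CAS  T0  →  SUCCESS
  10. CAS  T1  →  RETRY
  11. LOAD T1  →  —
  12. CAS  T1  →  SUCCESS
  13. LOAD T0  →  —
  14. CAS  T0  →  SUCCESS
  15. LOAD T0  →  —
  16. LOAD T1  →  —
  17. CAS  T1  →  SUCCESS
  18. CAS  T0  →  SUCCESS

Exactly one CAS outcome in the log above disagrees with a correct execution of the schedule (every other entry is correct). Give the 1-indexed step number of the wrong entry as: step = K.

Reference trace:
step 1: T0 LOAD ⇒ load; ctr=0 reg=0
step 2: T0 CAS ⇒ ok; ctr=1 reg=0
step 3: T1 LOAD ⇒ load; ctr=1 reg=1
step 4: T1 CAS ⇒ ok; ctr=2 reg=1
step 5: T0 LOAD ⇒ load; ctr=2 reg=2
step 6: T1 LOAD ⇒ load; ctr=2 reg=2
step 7: T0 CAS ⇒ ok; ctr=3 reg=2
step 8: T0 LOAD ⇒ load; ctr=3 reg=3
step 9: T0 CAS ⇒ ok; ctr=4 reg=3
step 10: T1 CAS ⇒ retry; ctr=4 reg=2
step 11: T1 LOAD ⇒ load; ctr=4 reg=4
step 12: T1 CAS ⇒ ok; ctr=5 reg=4
step 13: T0 LOAD ⇒ load; ctr=5 reg=5
step 14: T0 CAS ⇒ ok; ctr=6 reg=5
step 15: T0 LOAD ⇒ load; ctr=6 reg=6
step 16: T1 LOAD ⇒ load; ctr=6 reg=6
step 17: T1 CAS ⇒ ok; ctr=7 reg=6
step 18: T0 CAS ⇒ retry; ctr=7 reg=6
Mismatch at 18.

step = 18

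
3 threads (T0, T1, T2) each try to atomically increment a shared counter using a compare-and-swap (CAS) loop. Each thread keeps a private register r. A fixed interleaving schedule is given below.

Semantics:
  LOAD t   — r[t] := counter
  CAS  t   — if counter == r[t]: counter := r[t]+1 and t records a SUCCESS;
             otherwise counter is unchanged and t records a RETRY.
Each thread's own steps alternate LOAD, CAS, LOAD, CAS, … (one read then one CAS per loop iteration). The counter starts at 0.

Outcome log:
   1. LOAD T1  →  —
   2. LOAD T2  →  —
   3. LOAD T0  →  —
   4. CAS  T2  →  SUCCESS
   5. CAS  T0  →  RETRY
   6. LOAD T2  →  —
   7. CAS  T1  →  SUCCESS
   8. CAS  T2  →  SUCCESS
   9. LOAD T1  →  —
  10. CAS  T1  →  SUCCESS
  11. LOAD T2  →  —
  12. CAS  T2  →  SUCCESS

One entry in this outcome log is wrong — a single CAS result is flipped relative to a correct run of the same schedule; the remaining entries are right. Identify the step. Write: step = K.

Re-executing:
#1 T1 reads 0
#2 T2 reads 0
#3 T0 reads 0
#4 T2 CAS(0→1) writes; counter now 1
#5 T0 CAS(0→1) fails; counter now 1
#6 T2 reads 1
#7 T1 CAS(0→1) fails; counter now 1
#8 T2 CAS(1→2) writes; counter now 2
#9 T1 reads 2
#10 T1 CAS(2→3) writes; counter now 3
#11 T2 reads 3
#12 T2 CAS(3→4) writes; counter now 4
Log disagrees first at step 7.

step = 7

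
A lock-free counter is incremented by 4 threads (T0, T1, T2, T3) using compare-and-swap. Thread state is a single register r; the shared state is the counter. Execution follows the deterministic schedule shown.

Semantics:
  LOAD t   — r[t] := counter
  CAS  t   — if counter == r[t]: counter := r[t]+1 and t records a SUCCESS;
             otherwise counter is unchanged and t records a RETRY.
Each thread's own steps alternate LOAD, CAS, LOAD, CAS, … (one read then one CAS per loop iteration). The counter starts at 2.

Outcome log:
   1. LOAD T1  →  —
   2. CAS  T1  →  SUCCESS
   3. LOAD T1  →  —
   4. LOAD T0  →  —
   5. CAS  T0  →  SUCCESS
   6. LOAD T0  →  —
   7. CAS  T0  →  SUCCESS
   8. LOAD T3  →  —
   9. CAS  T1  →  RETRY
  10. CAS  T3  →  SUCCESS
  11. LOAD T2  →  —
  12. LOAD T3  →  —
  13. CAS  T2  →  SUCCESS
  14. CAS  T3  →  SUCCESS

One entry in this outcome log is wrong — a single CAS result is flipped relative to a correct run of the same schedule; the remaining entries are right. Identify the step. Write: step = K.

Reference trace:
#1 T1 reads 2
#2 T1 CAS(2→3) writes; counter now 3
#3 T1 reads 3
#4 T0 reads 3
#5 T0 CAS(3→4) writes; counter now 4
#6 T0 reads 4
#7 T0 CAS(4→5) writes; counter now 5
#8 T3 reads 5
#9 T1 CAS(3→4) fails; counter now 5
#10 T3 CAS(5→6) writes; counter now 6
#11 T2 reads 6
#12 T3 reads 6
#13 T2 CAS(6→7) writes; counter now 7
#14 T3 CAS(6→7) fails; counter now 7
Mismatch at 14.

step = 14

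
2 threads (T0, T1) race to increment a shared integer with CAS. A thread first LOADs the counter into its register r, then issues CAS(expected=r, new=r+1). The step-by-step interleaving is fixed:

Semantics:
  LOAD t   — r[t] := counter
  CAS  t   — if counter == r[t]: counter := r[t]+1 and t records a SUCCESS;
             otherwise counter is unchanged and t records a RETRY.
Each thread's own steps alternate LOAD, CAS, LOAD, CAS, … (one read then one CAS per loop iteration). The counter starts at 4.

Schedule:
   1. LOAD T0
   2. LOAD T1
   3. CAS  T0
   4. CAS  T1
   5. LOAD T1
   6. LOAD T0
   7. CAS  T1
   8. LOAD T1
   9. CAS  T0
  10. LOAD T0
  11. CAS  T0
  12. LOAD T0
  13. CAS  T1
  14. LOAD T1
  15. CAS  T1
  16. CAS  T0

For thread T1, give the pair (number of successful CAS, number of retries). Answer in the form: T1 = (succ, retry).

   1) LOAD T0:  M=4  r_T0=4
   2) LOAD T1:  M=4  r_T1=4
   3) CAS  T0:  M=5  r_T0=4 ✓
   4) CAS  T1:  M=5  r_T1=4 ✗
   5) LOAD T1:  M=5  r_T1=5
   6) LOAD T0:  M=5  r_T0=5
   7) CAS  T1:  M=6  r_T1=5 ✓
   8) LOAD T1:  M=6  r_T1=6
   9) CAS  T0:  M=6  r_T0=5 ✗
  10) LOAD T0:  M=6  r_T0=6
  11) CAS  T0:  M=7  r_T0=6 ✓
  12) LOAD T0:  M=7  r_T0=7
  13) CAS  T1:  M=7  r_T1=6 ✗
  14) LOAD T1:  M=7  r_T1=7
  15) CAS  T1:  M=8  r_T1=7 ✓
  16) CAS  T0:  M=8  r_T0=7 ✗

T1 = (2, 2)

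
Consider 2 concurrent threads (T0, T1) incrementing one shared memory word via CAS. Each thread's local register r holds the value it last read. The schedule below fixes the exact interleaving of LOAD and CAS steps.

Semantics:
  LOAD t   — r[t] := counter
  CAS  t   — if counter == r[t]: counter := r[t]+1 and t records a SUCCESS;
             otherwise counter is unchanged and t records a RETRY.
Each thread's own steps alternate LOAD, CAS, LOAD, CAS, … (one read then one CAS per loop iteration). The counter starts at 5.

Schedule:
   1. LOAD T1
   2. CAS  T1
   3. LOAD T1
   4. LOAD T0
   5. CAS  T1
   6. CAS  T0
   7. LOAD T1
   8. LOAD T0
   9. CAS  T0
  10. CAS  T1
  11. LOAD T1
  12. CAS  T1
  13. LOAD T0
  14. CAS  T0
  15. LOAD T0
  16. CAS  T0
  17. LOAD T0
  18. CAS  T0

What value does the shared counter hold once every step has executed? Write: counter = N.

counter = 12

#1 T1 reads 5
#2 T1 CAS(5→6) writes; counter now 6
#3 T1 reads 6
#4 T0 reads 6
#5 T1 CAS(6→7) writes; counter now 7
#6 T0 CAS(6→7) fails; counter now 7
#7 T1 reads 7
#8 T0 reads 7
#9 T0 CAS(7→8) writes; counter now 8
#10 T1 CAS(7→8) fails; counter now 8
#11 T1 reads 8
#12 T1 CAS(8→9) writes; counter now 9
#13 T0 reads 9
#14 T0 CAS(9→10) writes; counter now 10
#15 T0 reads 10
#16 T0 CAS(10→11) writes; counter now 11
#17 T0 reads 11
#18 T0 CAS(11→12) writes; counter now 12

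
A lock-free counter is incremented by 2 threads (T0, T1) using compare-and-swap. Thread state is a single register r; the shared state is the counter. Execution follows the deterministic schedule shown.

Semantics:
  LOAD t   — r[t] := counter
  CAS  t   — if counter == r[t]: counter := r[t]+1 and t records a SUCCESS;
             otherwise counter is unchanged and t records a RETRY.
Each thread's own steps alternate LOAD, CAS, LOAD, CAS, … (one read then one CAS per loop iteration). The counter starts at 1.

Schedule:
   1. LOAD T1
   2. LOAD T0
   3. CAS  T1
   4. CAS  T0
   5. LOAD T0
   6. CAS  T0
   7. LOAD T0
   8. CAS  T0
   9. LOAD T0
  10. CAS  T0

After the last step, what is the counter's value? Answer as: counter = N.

counter = 5

1. LOAD T1 → mem=1 r[T1]=1 [LOAD]
2. LOAD T0 → mem=1 r[T0]=1 [LOAD]
3. CAS T1 → mem=2 r[T1]=1 [OK]
4. CAS T0 → mem=2 r[T0]=1 [RETRY]
5. LOAD T0 → mem=2 r[T0]=2 [LOAD]
6. CAS T0 → mem=3 r[T0]=2 [OK]
7. LOAD T0 → mem=3 r[T0]=3 [LOAD]
8. CAS T0 → mem=4 r[T0]=3 [OK]
9. LOAD T0 → mem=4 r[T0]=4 [LOAD]
10. CAS T0 → mem=5 r[T0]=4 [OK]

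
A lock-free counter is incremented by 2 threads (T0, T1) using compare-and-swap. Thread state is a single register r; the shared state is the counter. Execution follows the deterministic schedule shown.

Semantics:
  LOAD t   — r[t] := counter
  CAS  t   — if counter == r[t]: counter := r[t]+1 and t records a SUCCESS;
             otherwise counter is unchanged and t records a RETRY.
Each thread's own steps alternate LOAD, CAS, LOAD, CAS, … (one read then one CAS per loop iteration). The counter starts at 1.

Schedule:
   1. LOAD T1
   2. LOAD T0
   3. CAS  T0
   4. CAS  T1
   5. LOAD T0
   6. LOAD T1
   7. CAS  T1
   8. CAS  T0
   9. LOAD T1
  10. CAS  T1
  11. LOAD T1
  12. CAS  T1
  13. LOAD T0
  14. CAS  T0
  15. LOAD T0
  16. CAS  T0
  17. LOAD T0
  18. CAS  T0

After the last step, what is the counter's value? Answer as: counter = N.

#1 T1 reads 1
#2 T0 reads 1
#3 T0 CAS(1→2) writes; counter now 2
#4 T1 CAS(1→2) fails; counter now 2
#5 T0 reads 2
#6 T1 reads 2
#7 T1 CAS(2→3) writes; counter now 3
#8 T0 CAS(2→3) fails; counter now 3
#9 T1 reads 3
#10 T1 CAS(3→4) writes; counter now 4
#11 T1 reads 4
#12 T1 CAS(4→5) writes; counter now 5
#13 T0 reads 5
#14 T0 CAS(5→6) writes; counter now 6
#15 T0 reads 6
#16 T0 CAS(6→7) writes; counter now 7
#17 T0 reads 7
#18 T0 CAS(7→8) writes; counter now 8

counter = 8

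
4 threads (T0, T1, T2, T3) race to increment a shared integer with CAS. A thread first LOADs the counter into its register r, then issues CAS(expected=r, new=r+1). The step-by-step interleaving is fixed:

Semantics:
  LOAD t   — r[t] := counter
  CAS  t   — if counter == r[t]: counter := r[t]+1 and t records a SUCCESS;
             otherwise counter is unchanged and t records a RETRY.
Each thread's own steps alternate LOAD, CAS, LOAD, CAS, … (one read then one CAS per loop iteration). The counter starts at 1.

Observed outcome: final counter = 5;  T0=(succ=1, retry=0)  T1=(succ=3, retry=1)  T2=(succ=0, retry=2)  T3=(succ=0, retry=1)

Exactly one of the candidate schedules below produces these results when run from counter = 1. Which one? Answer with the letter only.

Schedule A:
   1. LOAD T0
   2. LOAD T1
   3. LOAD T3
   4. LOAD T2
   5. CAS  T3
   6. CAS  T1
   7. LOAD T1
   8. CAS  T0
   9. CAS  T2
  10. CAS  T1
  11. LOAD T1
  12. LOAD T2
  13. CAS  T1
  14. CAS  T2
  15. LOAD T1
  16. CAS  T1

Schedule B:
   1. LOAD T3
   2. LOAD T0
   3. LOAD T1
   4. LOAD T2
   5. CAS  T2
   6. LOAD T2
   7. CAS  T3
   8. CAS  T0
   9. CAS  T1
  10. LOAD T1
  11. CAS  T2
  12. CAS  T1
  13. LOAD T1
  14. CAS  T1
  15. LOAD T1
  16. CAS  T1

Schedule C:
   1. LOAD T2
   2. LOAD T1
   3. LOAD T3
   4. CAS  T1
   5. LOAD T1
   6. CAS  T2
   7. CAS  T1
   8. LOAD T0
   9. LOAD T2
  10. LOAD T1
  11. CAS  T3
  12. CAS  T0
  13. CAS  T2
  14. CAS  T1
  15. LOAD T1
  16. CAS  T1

Run C:
[1] T2.load  rd  (counter 1, T2.r 1)
[2] T1.load  rd  (counter 1, T1.r 1)
[3] T3.load  rd  (counter 1, T3.r 1)
[4] T1.cas  hit  (counter 2, T1.r 1)
[5] T1.load  rd  (counter 2, T1.r 2)
[6] T2.cas  miss  (counter 2, T2.r 1)
[7] T1.cas  hit  (counter 3, T1.r 2)
[8] T0.load  rd  (counter 3, T0.r 3)
[9] T2.load  rd  (counter 3, T2.r 3)
[10] T1.load  rd  (counter 3, T1.r 3)
[11] T3.cas  miss  (counter 3, T3.r 1)
[12] T0.cas  hit  (counter 4, T0.r 3)
[13] T2.cas  miss  (counter 4, T2.r 3)
[14] T1.cas  miss  (counter 4, T1.r 3)
[15] T1.load  rd  (counter 4, T1.r 4)
[16] T1.cas  hit  (counter 5, T1.r 4)

C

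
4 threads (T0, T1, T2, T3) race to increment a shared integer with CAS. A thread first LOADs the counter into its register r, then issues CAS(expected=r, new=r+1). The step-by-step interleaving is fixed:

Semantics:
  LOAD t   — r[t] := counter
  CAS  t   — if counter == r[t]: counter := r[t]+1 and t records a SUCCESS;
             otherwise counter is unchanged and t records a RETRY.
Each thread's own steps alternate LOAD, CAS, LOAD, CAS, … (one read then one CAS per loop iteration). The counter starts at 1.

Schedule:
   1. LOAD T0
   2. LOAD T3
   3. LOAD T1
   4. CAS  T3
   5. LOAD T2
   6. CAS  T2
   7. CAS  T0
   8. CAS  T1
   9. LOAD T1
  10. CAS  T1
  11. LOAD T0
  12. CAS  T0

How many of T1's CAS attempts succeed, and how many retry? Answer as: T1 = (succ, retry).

T0 LOAD — after: cnt=1, r=1 — load
T3 LOAD — after: cnt=1, r=1 — load
T1 LOAD — after: cnt=1, r=1 — load
T3 CAS — after: cnt=2, r=1 — ok
T2 LOAD — after: cnt=2, r=2 — load
T2 CAS — after: cnt=3, r=2 — ok
T0 CAS — after: cnt=3, r=1 — retry
T1 CAS — after: cnt=3, r=1 — retry
T1 LOAD — after: cnt=3, r=3 — load
T1 CAS — after: cnt=4, r=3 — ok
T0 LOAD — after: cnt=4, r=4 — load
T0 CAS — after: cnt=5, r=4 — ok

T1 = (1, 1)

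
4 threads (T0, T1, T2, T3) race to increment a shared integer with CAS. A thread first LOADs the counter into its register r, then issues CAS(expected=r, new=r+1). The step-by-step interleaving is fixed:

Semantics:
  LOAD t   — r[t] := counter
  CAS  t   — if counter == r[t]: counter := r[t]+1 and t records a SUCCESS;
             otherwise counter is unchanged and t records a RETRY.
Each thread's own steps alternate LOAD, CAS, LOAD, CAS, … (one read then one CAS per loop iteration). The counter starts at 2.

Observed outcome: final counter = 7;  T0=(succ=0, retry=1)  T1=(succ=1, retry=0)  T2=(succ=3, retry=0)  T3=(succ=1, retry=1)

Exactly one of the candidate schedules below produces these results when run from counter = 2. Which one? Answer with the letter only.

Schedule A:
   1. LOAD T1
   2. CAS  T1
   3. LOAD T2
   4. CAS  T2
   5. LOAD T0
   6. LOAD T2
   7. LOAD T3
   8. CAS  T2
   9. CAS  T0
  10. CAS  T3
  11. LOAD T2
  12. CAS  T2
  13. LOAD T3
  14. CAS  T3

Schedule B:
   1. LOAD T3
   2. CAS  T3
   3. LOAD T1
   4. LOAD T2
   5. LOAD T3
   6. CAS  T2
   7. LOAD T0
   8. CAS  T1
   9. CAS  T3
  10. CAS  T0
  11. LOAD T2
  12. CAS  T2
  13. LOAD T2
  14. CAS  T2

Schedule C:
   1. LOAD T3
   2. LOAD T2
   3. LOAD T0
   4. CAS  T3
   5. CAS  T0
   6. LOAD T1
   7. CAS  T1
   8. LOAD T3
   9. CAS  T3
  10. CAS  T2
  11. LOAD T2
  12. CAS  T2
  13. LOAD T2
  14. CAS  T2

Run A:
   1) LOAD T1:  M=2  r_T1=2
   2) CAS  T1:  M=3  r_T1=2 ✓
   3) LOAD T2:  M=3  r_T2=3
   4) CAS  T2:  M=4  r_T2=3 ✓
   5) LOAD T0:  M=4  r_T0=4
   6) LOAD T2:  M=4  r_T2=4
   7) LOAD T3:  M=4  r_T3=4
   8) CAS  T2:  M=5  r_T2=4 ✓
   9) CAS  T0:  M=5  r_T0=4 ✗
  10) CAS  T3:  M=5  r_T3=4 ✗
  11) LOAD T2:  M=5  r_T2=5
  12) CAS  T2:  M=6  r_T2=5 ✓
  13) LOAD T3:  M=6  r_T3=6
  14) CAS  T3:  M=7  r_T3=6 ✓

A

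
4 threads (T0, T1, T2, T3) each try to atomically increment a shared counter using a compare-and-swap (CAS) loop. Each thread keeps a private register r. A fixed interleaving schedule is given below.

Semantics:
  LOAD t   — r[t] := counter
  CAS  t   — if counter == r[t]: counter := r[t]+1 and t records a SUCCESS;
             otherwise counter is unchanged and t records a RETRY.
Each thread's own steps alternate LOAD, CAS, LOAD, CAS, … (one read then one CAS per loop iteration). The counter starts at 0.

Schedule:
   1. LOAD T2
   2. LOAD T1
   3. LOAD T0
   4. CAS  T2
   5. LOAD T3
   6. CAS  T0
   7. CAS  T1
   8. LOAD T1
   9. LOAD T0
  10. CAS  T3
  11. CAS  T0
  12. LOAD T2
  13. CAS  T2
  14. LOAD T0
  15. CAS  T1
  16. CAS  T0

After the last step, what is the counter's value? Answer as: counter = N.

counter = 4

   1) LOAD T2:  M=0  r_T2=0
   2) LOAD T1:  M=0  r_T1=0
   3) LOAD T0:  M=0  r_T0=0
   4) CAS  T2:  M=1  r_T2=0 ✓
   5) LOAD T3:  M=1  r_T3=1
   6) CAS  T0:  M=1  r_T0=0 ✗
   7) CAS  T1:  M=1  r_T1=0 ✗
   8) LOAD T1:  M=1  r_T1=1
   9) LOAD T0:  M=1  r_T0=1
  10) CAS  T3:  M=2  r_T3=1 ✓
  11) CAS  T0:  M=2  r_T0=1 ✗
  12) LOAD T2:  M=2  r_T2=2
  13) CAS  T2:  M=3  r_T2=2 ✓
  14) LOAD T0:  M=3  r_T0=3
  15) CAS  T1:  M=3  r_T1=1 ✗
  16) CAS  T0:  M=4  r_T0=3 ✓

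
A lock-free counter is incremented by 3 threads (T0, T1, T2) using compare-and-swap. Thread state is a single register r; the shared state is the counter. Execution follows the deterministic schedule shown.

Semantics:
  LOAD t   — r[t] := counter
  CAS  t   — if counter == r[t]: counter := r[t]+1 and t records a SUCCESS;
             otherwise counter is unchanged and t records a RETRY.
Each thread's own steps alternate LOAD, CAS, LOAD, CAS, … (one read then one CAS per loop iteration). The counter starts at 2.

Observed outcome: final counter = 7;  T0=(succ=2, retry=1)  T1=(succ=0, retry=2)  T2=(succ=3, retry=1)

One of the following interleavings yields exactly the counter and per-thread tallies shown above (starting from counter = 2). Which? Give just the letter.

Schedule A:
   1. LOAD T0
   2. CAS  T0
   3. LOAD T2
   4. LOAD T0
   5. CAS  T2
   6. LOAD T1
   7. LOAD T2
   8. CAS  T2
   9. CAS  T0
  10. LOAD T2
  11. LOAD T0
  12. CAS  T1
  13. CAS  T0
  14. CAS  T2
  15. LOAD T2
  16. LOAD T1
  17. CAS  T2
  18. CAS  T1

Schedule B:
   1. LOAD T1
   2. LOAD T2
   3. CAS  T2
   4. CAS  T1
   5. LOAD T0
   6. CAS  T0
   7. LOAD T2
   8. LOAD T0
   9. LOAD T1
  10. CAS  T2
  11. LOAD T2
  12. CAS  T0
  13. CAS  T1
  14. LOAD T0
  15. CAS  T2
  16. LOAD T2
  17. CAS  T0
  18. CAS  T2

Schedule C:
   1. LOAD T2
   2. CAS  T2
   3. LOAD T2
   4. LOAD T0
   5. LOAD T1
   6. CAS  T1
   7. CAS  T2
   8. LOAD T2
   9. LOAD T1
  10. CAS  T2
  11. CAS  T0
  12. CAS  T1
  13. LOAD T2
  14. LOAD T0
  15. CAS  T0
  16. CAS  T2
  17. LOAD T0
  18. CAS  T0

Run A:
T0 LOAD — after: cnt=2, r=2 — load
T0 CAS — after: cnt=3, r=2 — ok
T2 LOAD — after: cnt=3, r=3 — load
T0 LOAD — after: cnt=3, r=3 — load
T2 CAS — after: cnt=4, r=3 — ok
T1 LOAD — after: cnt=4, r=4 — load
T2 LOAD — after: cnt=4, r=4 — load
T2 CAS — after: cnt=5, r=4 — ok
T0 CAS — after: cnt=5, r=3 — retry
T2 LOAD — after: cnt=5, r=5 — load
T0 LOAD — after: cnt=5, r=5 — load
T1 CAS — after: cnt=5, r=4 — retry
T0 CAS — after: cnt=6, r=5 — ok
T2 CAS — after: cnt=6, r=5 — retry
T2 LOAD — after: cnt=6, r=6 — load
T1 LOAD — after: cnt=6, r=6 — load
T2 CAS — after: cnt=7, r=6 — ok
T1 CAS — after: cnt=7, r=6 — retry

A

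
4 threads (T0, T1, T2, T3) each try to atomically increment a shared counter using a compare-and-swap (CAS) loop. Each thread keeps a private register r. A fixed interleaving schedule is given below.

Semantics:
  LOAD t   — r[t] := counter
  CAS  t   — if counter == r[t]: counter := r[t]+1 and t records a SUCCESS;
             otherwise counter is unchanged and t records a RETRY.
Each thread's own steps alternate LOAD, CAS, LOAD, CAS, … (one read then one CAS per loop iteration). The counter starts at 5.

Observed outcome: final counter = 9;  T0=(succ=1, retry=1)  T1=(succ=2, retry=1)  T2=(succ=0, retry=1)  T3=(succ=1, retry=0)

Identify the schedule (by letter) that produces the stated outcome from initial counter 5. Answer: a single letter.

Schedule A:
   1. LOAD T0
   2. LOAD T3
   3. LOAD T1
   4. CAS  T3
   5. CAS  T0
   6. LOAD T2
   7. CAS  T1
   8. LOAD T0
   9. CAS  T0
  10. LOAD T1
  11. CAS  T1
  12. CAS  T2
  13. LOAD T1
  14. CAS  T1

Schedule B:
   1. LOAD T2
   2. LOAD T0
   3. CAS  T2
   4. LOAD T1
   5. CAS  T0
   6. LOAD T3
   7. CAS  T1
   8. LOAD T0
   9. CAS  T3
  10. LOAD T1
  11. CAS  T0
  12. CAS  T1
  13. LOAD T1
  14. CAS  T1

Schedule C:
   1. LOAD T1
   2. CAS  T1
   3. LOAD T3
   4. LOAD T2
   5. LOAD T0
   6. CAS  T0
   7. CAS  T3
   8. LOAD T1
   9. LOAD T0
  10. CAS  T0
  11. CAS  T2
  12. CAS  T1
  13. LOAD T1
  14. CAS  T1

Simulating candidate A:
step 1: T0 LOAD ⇒ load; ctr=5 reg=5
step 2: T3 LOAD ⇒ load; ctr=5 reg=5
step 3: T1 LOAD ⇒ load; ctr=5 reg=5
step 4: T3 CAS ⇒ ok; ctr=6 reg=5
step 5: T0 CAS ⇒ retry; ctr=6 reg=5
step 6: T2 LOAD ⇒ load; ctr=6 reg=6
step 7: T1 CAS ⇒ retry; ctr=6 reg=5
step 8: T0 LOAD ⇒ load; ctr=6 reg=6
step 9: T0 CAS ⇒ ok; ctr=7 reg=6
step 10: T1 LOAD ⇒ load; ctr=7 reg=7
step 11: T1 CAS ⇒ ok; ctr=8 reg=7
step 12: T2 CAS ⇒ retry; ctr=8 reg=6
step 13: T1 LOAD ⇒ load; ctr=8 reg=8
step 14: T1 CAS ⇒ ok; ctr=9 reg=8

A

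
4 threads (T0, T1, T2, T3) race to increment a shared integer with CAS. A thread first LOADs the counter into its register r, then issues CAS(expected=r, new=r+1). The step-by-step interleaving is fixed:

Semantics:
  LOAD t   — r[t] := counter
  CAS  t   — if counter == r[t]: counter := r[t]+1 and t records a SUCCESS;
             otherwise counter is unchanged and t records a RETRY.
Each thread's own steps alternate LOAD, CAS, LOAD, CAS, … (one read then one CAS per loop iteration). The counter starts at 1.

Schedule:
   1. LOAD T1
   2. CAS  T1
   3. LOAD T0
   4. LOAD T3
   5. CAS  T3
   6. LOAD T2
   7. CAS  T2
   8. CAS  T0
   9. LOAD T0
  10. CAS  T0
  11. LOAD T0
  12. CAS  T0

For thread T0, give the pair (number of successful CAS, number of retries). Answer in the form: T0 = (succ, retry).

1. LOAD T1 → mem=1 r[T1]=1 [LOAD]
2. CAS T1 → mem=2 r[T1]=1 [OK]
3. LOAD T0 → mem=2 r[T0]=2 [LOAD]
4. LOAD T3 → mem=2 r[T3]=2 [LOAD]
5. CAS T3 → mem=3 r[T3]=2 [OK]
6. LOAD T2 → mem=3 r[T2]=3 [LOAD]
7. CAS T2 → mem=4 r[T2]=3 [OK]
8. CAS T0 → mem=4 r[T0]=2 [RETRY]
9. LOAD T0 → mem=4 r[T0]=4 [LOAD]
10. CAS T0 → mem=5 r[T0]=4 [OK]
11. LOAD T0 → mem=5 r[T0]=5 [LOAD]
12. CAS T0 → mem=6 r[T0]=5 [OK]

T0 = (2, 1)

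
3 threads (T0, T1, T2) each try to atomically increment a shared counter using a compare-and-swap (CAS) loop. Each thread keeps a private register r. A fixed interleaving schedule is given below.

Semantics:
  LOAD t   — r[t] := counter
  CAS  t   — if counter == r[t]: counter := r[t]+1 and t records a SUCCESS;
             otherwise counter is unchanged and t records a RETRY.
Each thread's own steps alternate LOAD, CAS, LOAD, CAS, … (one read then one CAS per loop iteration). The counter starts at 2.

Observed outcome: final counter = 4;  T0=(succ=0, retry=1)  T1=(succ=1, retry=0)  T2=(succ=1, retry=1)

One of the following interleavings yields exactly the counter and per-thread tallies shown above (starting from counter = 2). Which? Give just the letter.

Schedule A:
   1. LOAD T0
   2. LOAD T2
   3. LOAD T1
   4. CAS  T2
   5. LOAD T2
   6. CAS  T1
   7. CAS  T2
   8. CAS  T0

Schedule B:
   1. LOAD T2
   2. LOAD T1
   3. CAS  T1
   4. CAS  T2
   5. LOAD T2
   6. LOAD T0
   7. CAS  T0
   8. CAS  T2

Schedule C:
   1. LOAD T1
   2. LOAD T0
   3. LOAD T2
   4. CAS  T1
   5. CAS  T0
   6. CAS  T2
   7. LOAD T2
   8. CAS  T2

C

Run C:
1. LOAD T1 → mem=2 r[T1]=2 [LOAD]
2. LOAD T0 → mem=2 r[T0]=2 [LOAD]
3. LOAD T2 → mem=2 r[T2]=2 [LOAD]
4. CAS T1 → mem=3 r[T1]=2 [OK]
5. CAS T0 → mem=3 r[T0]=2 [RETRY]
6. CAS T2 → mem=3 r[T2]=2 [RETRY]
7. LOAD T2 → mem=3 r[T2]=3 [LOAD]
8. CAS T2 → mem=4 r[T2]=3 [OK]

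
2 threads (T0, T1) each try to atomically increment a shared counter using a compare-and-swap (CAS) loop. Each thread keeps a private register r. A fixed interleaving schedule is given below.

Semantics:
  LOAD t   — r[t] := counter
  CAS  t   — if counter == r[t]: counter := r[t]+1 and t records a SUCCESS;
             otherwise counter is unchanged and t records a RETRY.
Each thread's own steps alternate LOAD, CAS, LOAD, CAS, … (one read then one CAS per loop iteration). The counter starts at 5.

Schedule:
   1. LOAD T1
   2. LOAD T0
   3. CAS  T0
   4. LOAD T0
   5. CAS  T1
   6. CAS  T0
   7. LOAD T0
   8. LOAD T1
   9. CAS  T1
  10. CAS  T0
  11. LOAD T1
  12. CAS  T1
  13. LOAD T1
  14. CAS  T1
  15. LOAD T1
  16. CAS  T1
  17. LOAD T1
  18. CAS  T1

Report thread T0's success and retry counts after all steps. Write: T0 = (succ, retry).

T0 = (2, 1)

#1 T1 reads 5
#2 T0 reads 5
#3 T0 CAS(5→6) writes; counter now 6
#4 T0 reads 6
#5 T1 CAS(5→6) fails; counter now 6
#6 T0 CAS(6→7) writes; counter now 7
#7 T0 reads 7
#8 T1 reads 7
#9 T1 CAS(7→8) writes; counter now 8
#10 T0 CAS(7→8) fails; counter now 8
#11 T1 reads 8
#12 T1 CAS(8→9) writes; counter now 9
#13 T1 reads 9
#14 T1 CAS(9→10) writes; counter now 10
#15 T1 reads 10
#16 T1 CAS(10→11) writes; counter now 11
#17 T1 reads 11
#18 T1 CAS(11→12) writes; counter now 12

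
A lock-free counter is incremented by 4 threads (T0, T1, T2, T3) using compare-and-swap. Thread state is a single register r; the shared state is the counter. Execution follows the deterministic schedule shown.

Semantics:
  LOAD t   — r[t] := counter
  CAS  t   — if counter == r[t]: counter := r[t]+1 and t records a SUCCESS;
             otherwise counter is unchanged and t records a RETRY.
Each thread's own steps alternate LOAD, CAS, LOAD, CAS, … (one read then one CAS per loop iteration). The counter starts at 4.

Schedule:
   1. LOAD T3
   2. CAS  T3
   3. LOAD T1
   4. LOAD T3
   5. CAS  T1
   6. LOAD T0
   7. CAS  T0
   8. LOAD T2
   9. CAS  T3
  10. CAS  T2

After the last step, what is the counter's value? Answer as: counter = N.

T3 LOAD — after: cnt=4, r=4 — load
T3 CAS — after: cnt=5, r=4 — ok
T1 LOAD — after: cnt=5, r=5 — load
T3 LOAD — after: cnt=5, r=5 — load
T1 CAS — after: cnt=6, r=5 — ok
T0 LOAD — after: cnt=6, r=6 — load
T0 CAS — after: cnt=7, r=6 — ok
T2 LOAD — after: cnt=7, r=7 — load
T3 CAS — after: cnt=7, r=5 — retry
T2 CAS — after: cnt=8, r=7 — ok

counter = 8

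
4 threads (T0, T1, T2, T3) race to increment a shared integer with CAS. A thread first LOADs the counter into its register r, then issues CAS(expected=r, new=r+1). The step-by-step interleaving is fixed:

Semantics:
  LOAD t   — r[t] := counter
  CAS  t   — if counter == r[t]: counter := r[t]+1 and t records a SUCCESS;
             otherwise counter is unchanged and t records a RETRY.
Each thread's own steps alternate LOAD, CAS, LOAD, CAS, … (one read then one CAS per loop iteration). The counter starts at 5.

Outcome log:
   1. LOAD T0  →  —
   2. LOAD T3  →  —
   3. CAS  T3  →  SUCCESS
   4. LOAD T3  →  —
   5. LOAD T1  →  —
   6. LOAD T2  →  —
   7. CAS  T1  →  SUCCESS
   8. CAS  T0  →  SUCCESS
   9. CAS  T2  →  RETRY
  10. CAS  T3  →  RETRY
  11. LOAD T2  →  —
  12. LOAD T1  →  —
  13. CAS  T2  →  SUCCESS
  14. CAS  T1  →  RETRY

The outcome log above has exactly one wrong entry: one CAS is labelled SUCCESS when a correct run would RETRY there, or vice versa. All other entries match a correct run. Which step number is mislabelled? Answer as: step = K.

Re-executing:
step 1: T0 LOAD ⇒ load; ctr=5 reg=5
step 2: T3 LOAD ⇒ load; ctr=5 reg=5
step 3: T3 CAS ⇒ ok; ctr=6 reg=5
step 4: T3 LOAD ⇒ load; ctr=6 reg=6
step 5: T1 LOAD ⇒ load; ctr=6 reg=6
step 6: T2 LOAD ⇒ load; ctr=6 reg=6
step 7: T1 CAS ⇒ ok; ctr=7 reg=6
step 8: T0 CAS ⇒ retry; ctr=7 reg=5
step 9: T2 CAS ⇒ retry; ctr=7 reg=6
step 10: T3 CAS ⇒ retry; ctr=7 reg=6
step 11: T2 LOAD ⇒ load; ctr=7 reg=7
step 12: T1 LOAD ⇒ load; ctr=7 reg=7
step 13: T2 CAS ⇒ ok; ctr=8 reg=7
step 14: T1 CAS ⇒ retry; ctr=8 reg=7
Flip is step 8.

step = 8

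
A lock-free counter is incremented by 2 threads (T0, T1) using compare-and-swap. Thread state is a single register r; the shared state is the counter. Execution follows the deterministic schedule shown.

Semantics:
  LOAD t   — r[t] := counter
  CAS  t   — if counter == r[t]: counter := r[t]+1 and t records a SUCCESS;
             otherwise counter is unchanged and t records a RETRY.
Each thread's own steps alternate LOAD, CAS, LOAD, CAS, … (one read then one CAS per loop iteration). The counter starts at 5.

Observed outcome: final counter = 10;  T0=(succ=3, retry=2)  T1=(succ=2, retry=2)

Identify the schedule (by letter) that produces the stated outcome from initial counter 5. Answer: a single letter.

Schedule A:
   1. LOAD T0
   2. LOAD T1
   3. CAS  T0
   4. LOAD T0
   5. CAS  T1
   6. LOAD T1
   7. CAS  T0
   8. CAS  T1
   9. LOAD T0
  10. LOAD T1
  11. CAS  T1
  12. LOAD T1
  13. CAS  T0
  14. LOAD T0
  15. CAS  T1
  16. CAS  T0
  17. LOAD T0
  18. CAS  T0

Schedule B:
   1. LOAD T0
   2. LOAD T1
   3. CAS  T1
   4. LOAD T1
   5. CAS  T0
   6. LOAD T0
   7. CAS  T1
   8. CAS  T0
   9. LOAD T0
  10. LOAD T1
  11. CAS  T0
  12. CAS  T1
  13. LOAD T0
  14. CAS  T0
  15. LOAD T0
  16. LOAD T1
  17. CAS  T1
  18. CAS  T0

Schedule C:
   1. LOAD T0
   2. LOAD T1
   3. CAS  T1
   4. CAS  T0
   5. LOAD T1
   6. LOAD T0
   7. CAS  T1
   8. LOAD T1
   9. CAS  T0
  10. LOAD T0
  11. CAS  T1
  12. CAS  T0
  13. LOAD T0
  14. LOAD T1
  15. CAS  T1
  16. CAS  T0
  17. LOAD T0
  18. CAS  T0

Run A:
[1] T0.load  rd  (counter 5, T0.r 5)
[2] T1.load  rd  (counter 5, T1.r 5)
[3] T0.cas  hit  (counter 6, T0.r 5)
[4] T0.load  rd  (counter 6, T0.r 6)
[5] T1.cas  miss  (counter 6, T1.r 5)
[6] T1.load  rd  (counter 6, T1.r 6)
[7] T0.cas  hit  (counter 7, T0.r 6)
[8] T1.cas  miss  (counter 7, T1.r 6)
[9] T0.load  rd  (counter 7, T0.r 7)
[10] T1.load  rd  (counter 7, T1.r 7)
[11] T1.cas  hit  (counter 8, T1.r 7)
[12] T1.load  rd  (counter 8, T1.r 8)
[13] T0.cas  miss  (counter 8, T0.r 7)
[14] T0.load  rd  (counter 8, T0.r 8)
[15] T1.cas  hit  (counter 9, T1.r 8)
[16] T0.cas  miss  (counter 9, T0.r 8)
[17] T0.load  rd  (counter 9, T0.r 9)
[18] T0.cas  hit  (counter 10, T0.r 9)

A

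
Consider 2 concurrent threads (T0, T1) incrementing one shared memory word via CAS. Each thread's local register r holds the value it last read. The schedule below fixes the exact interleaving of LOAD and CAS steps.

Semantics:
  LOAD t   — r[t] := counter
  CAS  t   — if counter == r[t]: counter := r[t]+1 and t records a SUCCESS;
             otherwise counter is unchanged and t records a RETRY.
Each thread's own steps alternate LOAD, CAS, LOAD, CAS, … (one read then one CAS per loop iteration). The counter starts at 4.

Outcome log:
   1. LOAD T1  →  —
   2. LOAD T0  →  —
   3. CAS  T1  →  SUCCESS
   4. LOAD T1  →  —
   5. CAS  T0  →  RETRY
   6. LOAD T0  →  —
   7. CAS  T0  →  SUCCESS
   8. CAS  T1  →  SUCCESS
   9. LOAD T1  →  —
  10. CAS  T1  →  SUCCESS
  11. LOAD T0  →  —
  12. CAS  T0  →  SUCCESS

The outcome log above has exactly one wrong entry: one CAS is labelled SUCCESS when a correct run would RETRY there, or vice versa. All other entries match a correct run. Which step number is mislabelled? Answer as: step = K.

Re-executing:
   1) LOAD T1:  M=4  r_T1=4
   2) LOAD T0:  M=4  r_T0=4
   3) CAS  T1:  M=5  r_T1=4 ✓
   4) LOAD T1:  M=5  r_T1=5
   5) CAS  T0:  M=5  r_T0=4 ✗
   6) LOAD T0:  M=5  r_T0=5
   7) CAS  T0:  M=6  r_T0=5 ✓
   8) CAS  T1:  M=6  r_T1=5 ✗
   9) LOAD T1:  M=6  r_T1=6
  10) CAS  T1:  M=7  r_T1=6 ✓
  11) LOAD T0:  M=7  r_T0=7
  12) CAS  T0:  M=8  r_T0=7 ✓
Flip is step 8.

step = 8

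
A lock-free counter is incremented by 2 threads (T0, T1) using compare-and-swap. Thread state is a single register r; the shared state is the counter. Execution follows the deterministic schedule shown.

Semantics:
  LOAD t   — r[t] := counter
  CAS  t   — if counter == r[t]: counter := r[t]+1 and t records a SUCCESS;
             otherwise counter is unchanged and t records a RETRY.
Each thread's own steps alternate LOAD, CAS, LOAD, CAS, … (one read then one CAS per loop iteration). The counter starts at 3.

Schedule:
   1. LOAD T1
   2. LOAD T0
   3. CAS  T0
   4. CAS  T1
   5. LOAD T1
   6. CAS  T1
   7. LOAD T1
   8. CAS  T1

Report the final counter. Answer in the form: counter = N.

1. LOAD T1 → mem=3 r[T1]=3 [LOAD]
2. LOAD T0 → mem=3 r[T0]=3 [LOAD]
3. CAS T0 → mem=4 r[T0]=3 [OK]
4. CAS T1 → mem=4 r[T1]=3 [RETRY]
5. LOAD T1 → mem=4 r[T1]=4 [LOAD]
6. CAS T1 → mem=5 r[T1]=4 [OK]
7. LOAD T1 → mem=5 r[T1]=5 [LOAD]
8. CAS T1 → mem=6 r[T1]=5 [OK]

counter = 6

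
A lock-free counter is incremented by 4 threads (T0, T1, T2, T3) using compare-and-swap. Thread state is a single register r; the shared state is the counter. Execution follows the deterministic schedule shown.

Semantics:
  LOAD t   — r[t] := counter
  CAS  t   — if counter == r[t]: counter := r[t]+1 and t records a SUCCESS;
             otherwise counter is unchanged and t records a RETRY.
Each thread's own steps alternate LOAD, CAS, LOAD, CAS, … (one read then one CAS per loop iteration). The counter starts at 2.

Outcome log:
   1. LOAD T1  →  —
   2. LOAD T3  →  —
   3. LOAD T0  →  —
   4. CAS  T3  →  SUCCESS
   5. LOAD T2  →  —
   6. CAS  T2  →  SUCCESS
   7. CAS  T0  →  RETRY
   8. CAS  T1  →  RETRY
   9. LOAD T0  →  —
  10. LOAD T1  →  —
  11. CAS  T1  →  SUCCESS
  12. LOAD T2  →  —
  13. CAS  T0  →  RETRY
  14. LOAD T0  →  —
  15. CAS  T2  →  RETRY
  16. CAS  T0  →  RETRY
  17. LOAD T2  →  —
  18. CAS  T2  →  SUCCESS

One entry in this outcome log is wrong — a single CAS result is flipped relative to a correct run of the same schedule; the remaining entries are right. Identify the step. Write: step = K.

step = 15

Reference trace:
step 1: T1 LOAD ⇒ load; ctr=2 reg=2
step 2: T3 LOAD ⇒ load; ctr=2 reg=2
step 3: T0 LOAD ⇒ load; ctr=2 reg=2
step 4: T3 CAS ⇒ ok; ctr=3 reg=2
step 5: T2 LOAD ⇒ load; ctr=3 reg=3
step 6: T2 CAS ⇒ ok; ctr=4 reg=3
step 7: T0 CAS ⇒ retry; ctr=4 reg=2
step 8: T1 CAS ⇒ retry; ctr=4 reg=2
step 9: T0 LOAD ⇒ load; ctr=4 reg=4
step 10: T1 LOAD ⇒ load; ctr=4 reg=4
step 11: T1 CAS ⇒ ok; ctr=5 reg=4
step 12: T2 LOAD ⇒ load; ctr=5 reg=5
step 13: T0 CAS ⇒ retry; ctr=5 reg=4
step 14: T0 LOAD ⇒ load; ctr=5 reg=5
step 15: T2 CAS ⇒ ok; ctr=6 reg=5
step 16: T0 CAS ⇒ retry; ctr=6 reg=5
step 17: T2 LOAD ⇒ load; ctr=6 reg=6
step 18: T2 CAS ⇒ ok; ctr=7 reg=6
Log disagrees first at step 15.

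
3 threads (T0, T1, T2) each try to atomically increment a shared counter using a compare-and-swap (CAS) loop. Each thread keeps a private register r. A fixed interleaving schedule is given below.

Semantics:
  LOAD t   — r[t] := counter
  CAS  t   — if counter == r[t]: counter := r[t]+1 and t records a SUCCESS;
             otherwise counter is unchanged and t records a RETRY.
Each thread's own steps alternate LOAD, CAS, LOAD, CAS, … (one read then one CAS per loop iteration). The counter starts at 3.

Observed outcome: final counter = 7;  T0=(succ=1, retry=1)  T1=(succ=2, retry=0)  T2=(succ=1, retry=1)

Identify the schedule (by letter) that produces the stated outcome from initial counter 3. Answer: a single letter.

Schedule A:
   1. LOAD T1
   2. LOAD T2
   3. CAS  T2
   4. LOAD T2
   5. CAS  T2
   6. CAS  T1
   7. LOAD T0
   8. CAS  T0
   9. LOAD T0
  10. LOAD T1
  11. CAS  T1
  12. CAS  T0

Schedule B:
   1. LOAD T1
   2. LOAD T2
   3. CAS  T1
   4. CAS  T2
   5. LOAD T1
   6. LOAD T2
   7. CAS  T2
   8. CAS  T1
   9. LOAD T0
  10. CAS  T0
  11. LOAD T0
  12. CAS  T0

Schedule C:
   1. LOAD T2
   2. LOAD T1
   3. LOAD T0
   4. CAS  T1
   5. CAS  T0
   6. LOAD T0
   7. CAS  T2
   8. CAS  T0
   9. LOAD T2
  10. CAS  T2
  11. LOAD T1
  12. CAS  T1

C

Run C:
T2 LOAD — after: cnt=3, r=3 — load
T1 LOAD — after: cnt=3, r=3 — load
T0 LOAD — after: cnt=3, r=3 — load
T1 CAS — after: cnt=4, r=3 — ok
T0 CAS — after: cnt=4, r=3 — retry
T0 LOAD — after: cnt=4, r=4 — load
T2 CAS — after: cnt=4, r=3 — retry
T0 CAS — after: cnt=5, r=4 — ok
T2 LOAD — after: cnt=5, r=5 — load
T2 CAS — after: cnt=6, r=5 — ok
T1 LOAD — after: cnt=6, r=6 — load
T1 CAS — after: cnt=7, r=6 — ok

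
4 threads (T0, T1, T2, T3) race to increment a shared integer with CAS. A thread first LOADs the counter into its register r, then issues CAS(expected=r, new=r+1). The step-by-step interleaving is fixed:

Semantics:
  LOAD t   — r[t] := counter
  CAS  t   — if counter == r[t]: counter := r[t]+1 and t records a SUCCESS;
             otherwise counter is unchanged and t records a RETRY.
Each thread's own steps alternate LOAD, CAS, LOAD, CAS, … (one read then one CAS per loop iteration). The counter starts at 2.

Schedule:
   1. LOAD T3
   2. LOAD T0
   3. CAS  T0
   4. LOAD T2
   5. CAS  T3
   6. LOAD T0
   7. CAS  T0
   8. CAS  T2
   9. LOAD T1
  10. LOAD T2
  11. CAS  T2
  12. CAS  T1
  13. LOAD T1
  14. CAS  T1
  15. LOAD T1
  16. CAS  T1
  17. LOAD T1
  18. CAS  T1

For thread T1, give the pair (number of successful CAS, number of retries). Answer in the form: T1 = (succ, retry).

#1 T3 reads 2
#2 T0 reads 2
#3 T0 CAS(2→3) writes; counter now 3
#4 T2 reads 3
#5 T3 CAS(2→3) fails; counter now 3
#6 T0 reads 3
#7 T0 CAS(3→4) writes; counter now 4
#8 T2 CAS(3→4) fails; counter now 4
#9 T1 reads 4
#10 T2 reads 4
#11 T2 CAS(4→5) writes; counter now 5
#12 T1 CAS(4→5) fails; counter now 5
#13 T1 reads 5
#14 T1 CAS(5→6) writes; counter now 6
#15 T1 reads 6
#16 T1 CAS(6→7) writes; counter now 7
#17 T1 reads 7
#18 T1 CAS(7→8) writes; counter now 8

T1 = (3, 1)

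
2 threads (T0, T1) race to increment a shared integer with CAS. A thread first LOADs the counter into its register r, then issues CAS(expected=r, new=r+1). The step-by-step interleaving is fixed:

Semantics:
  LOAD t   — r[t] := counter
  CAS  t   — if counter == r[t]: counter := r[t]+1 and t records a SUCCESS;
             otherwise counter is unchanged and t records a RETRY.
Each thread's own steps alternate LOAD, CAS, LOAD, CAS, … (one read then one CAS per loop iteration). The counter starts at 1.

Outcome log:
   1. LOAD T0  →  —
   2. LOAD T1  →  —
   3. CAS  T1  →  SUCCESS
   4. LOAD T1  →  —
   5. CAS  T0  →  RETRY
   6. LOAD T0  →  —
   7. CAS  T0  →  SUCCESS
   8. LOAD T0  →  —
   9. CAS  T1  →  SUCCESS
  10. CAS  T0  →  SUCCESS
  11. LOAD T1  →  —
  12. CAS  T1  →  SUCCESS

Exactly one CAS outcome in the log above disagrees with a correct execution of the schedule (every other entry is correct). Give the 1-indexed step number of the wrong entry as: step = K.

step = 9

Correct run:
1. LOAD T0 → mem=1 r[T0]=1 [LOAD]
2. LOAD T1 → mem=1 r[T1]=1 [LOAD]
3. CAS T1 → mem=2 r[T1]=1 [OK]
4. LOAD T1 → mem=2 r[T1]=2 [LOAD]
5. CAS T0 → mem=2 r[T0]=1 [RETRY]
6. LOAD T0 → mem=2 r[T0]=2 [LOAD]
7. CAS T0 → mem=3 r[T0]=2 [OK]
8. LOAD T0 → mem=3 r[T0]=3 [LOAD]
9. CAS T1 → mem=3 r[T1]=2 [RETRY]
10. CAS T0 → mem=4 r[T0]=3 [OK]
11. LOAD T1 → mem=4 r[T1]=4 [LOAD]
12. CAS T1 → mem=5 r[T1]=4 [OK]
Mismatch at 9.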